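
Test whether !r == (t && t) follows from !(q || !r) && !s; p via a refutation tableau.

No

Initial set: {(!(q || !r) && !s); p; !(!r == (t && t))}.
(!(q || !r) && !s): α-rule — add !(q || !r), !s.
!(q || !r): α-rule — add !q, !!r.
!(!r == (t && t)): β-rule — branch into !r, !(t && t)  //  !!r, (t && t).
  branch 1 (add !r, !(t && t)):
    × closes — contains both r and !r.
  branch 2 (add !!r, (t && t)):
    (t && t): α-rule — add t, t.
    ○ open, literals {p=T, q=F, r=T, s=F, t=T}.
1 branch closed, 1 open.
An open branch gives a countermodel: p=T, q=F, r=T, s=F, t=T (unmentioned atoms arbitrary); the premises hold there but the conclusion fails.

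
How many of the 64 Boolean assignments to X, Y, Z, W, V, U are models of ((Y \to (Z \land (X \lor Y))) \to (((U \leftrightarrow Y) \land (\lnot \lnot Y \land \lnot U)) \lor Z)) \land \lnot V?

Initial set: {T (((Y \to (Z \land (X \lor Y))) \to (((U \leftrightarrow Y) \land (\lnot \lnot Y \land \lnot U)) \lor Z)) \land \lnot V)}.
T (((Y \to (Z \land (X \lor Y))) \to (((U \leftrightarrow Y) \land (\lnot \lnot Y \land \lnot U)) \lor Z)) \land \lnot V): α-rule — add T ((Y \to (Z \land (X \lor Y))) \to (((U \leftrightarrow Y) \land (\lnot \lnot Y \land \lnot U)) \lor Z)), T \lnot V.
T ((Y \to (Z \land (X \lor Y))) \to (((U \leftrightarrow Y) \land (\lnot \lnot Y \land \lnot U)) \lor Z)): β-rule — branch into F (Y \to (Z \land (X \lor Y)))  //  T (((U \leftrightarrow Y) \land (\lnot \lnot Y \land \lnot U)) \lor Z).
  branch 1 (add F (Y \to (Z \land (X \lor Y)))):
    F (Y \to (Z \land (X \lor Y))): α-rule — add T Y, F (Z \land (X \lor Y)).
    F (Z \land (X \lor Y)): β-rule — branch into F Z  //  F (X \lor Y).
      branch 1.1 (add F Z):
        ○ open, literals {V=0, Y=1, Z=0}.
      branch 1.2 (add F (X \lor Y)):
        F (X \lor Y): α-rule — add F X, F Y.
        × closes — contains both Y and \lnot Y.
  branch 2 (add T (((U \leftrightarrow Y) \land (\lnot \lnot Y \land \lnot U)) \lor Z)):
    T (((U \leftrightarrow Y) \land (\lnot \lnot Y \land \lnot U)) \lor Z): β-rule — branch into T ((U \leftrightarrow Y) \land (\lnot \lnot Y \land \lnot U))  //  T Z.
      branch 2.1 (add T ((U \leftrightarrow Y) \land (\lnot \lnot Y \land \lnot U))):
        T ((U \leftrightarrow Y) \land (\lnot \lnot Y \land \lnot U)): α-rule — add T (U \leftrightarrow Y), T (\lnot \lnot Y \land \lnot U).
        T (\lnot \lnot Y \land \lnot U): α-rule — add T \lnot \lnot Y, T \lnot U.
        T \lnot \lnot Y: drop double negation, giving T Y.
        T (U \leftrightarrow Y): β-rule — branch into T U, T Y  //  F U, F Y.
          branch 2.1.1 (add T U, T Y):
            × closes — contains both U and \lnot U.
          branch 2.1.2 (add F U, F Y):
            × closes — contains both Y and \lnot Y.
      branch 2.2 (add T Z):
        ○ open, literals {V=0, Z=1}.
3 branches closed, 2 open.
Each open branch fixes some atoms; the unmentioned ones are free. Counting distinct full assignments: branch {V=0, Y=1, Z=0} (X, W, U) contributes 8 new; branch {V=0, Z=1} (X, Y, W, U) contributes 16 new. Total: 24.

24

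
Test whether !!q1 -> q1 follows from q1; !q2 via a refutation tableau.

Yes

Initial set: {q1; !q2; !(!!q1 -> q1)}.
!(!!q1 -> q1): α-rule — add !!q1, !q1.
× closes — contains both q1 and !q1.
All 1 branch closes.
Every branch closed, so the premises entail the conclusion.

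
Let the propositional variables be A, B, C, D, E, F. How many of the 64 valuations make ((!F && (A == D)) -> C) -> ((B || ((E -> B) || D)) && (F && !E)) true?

24

Initial set: {(((!F && (A == D)) -> C) -> ((B || ((E -> B) || D)) && (F && !E)))}.
(((!F && (A == D)) -> C) -> ((B || ((E -> B) || D)) && (F && !E))): β-rule — branch into !((!F && (A == D)) -> C)  //  ((B || ((E -> B) || D)) && (F && !E)).
  branch 1 (add !((!F && (A == D)) -> C)):
    !((!F && (A == D)) -> C): α-rule — add (!F && (A == D)), !C.
    (!F && (A == D)): α-rule — add !F, (A == D).
    (A == D): β-rule — branch into A, D  //  !A, !D.
      branch 1.1 (add A, D):
        ○ open, literals {A=T, C=F, D=T, F=F}.
      branch 1.2 (add !A, !D):
        ○ open, literals {A=F, C=F, D=F, F=F}.
  branch 2 (add ((B || ((E -> B) || D)) && (F && !E))):
    ((B || ((E -> B) || D)) && (F && !E)): α-rule — add (B || ((E -> B) || D)), (F && !E).
    (F && !E): α-rule — add F, !E.
    (B || ((E -> B) || D)): β-rule — branch into B  //  ((E -> B) || D).
      branch 2.1 (add B):
        ○ open, literals {B=T, E=F, F=T}.
      branch 2.2 (add ((E -> B) || D)):
        ((E -> B) || D): β-rule — branch into (E -> B)  //  D.
          branch 2.2.1 (add (E -> B)):
            (E -> B): β-rule — branch into !E  //  B.
              branch 2.2.1.1 (add !E):
                ○ open, literals {E=F, F=T}.
              branch 2.2.1.2 (add B):
                ○ open, literals {B=T, E=F, F=T}.
          branch 2.2.2 (add D):
            ○ open, literals {D=T, E=F, F=T}.
0 branches closed, 6 open.
Each open branch fixes some atoms; the unmentioned ones are free. Counting distinct full assignments: branch {A=T, C=F, D=T, F=F} (B, E) contributes 4 new; branch {A=F, C=F, D=F, F=F} (B, E) contributes 4 new; branch {B=T, E=F, F=T} (A, C, D) contributes 8 new; branch {E=F, F=T} (A, B, C, D) contributes 8 new; branch {B=T, E=F, F=T} (A, C, D) contributes 0 new; branch {D=T, E=F, F=T} (A, B, C) contributes 0 new. Total: 24.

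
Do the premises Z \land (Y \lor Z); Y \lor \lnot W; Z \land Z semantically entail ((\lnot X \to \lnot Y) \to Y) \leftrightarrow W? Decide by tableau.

No

Initial set: {(Z \land (Y \lor Z)); (Y \lor \lnot W); (Z \land Z); \lnot (((\lnot X \to \lnot Y) \to Y) \leftrightarrow W)}.
(Z \land (Y \lor Z)): α-rule — add Z, (Y \lor Z).
(Z \land Z): α-rule — add Z, Z.
(Y \lor \lnot W): β-rule — branch into Y  //  \lnot W.
  branch 1 (add Y):
    \lnot (((\lnot X \to \lnot Y) \to Y) \leftrightarrow W): β-rule — branch into ((\lnot X \to \lnot Y) \to Y), \lnot W  //  \lnot ((\lnot X \to \lnot Y) \to Y), W.
      branch 1.1 (add ((\lnot X \to \lnot Y) \to Y), \lnot W):
        (Y \lor Z): β-rule — branch into Y  //  Z.
          branch 1.1.1 (add Y):
            ((\lnot X \to \lnot Y) \to Y): β-rule — branch into \lnot (\lnot X \to \lnot Y)  //  Y.
              branch 1.1.1.1 (add \lnot (\lnot X \to \lnot Y)):
                \lnot (\lnot X \to \lnot Y): α-rule — add \lnot X, \lnot \lnot Y.
                ○ open, literals {W=F, X=F, Y=T, Z=T}.
              branch 1.1.1.2 (add Y):
                ○ open, literals {W=F, Y=T, Z=T}.
          branch 1.1.2 (add Z):
            ((\lnot X \to \lnot Y) \to Y): β-rule — branch into \lnot (\lnot X \to \lnot Y)  //  Y.
              branch 1.1.2.1 (add \lnot (\lnot X \to \lnot Y)):
                \lnot (\lnot X \to \lnot Y): α-rule — add \lnot X, \lnot \lnot Y.
                ○ open, literals {W=F, X=F, Y=T, Z=T}.
              branch 1.1.2.2 (add Y):
                ○ open, literals {W=F, Y=T, Z=T}.
      branch 1.2 (add \lnot ((\lnot X \to \lnot Y) \to Y), W):
        \lnot ((\lnot X \to \lnot Y) \to Y): α-rule — add (\lnot X \to \lnot Y), \lnot Y.
        × closes — contains both Y and \lnot Y.
  branch 2 (add \lnot W):
    \lnot (((\lnot X \to \lnot Y) \to Y) \leftrightarrow W): β-rule — branch into ((\lnot X \to \lnot Y) \to Y), \lnot W  //  \lnot ((\lnot X \to \lnot Y) \to Y), W.
      branch 2.1 (add ((\lnot X \to \lnot Y) \to Y), \lnot W):
        (Y \lor Z): β-rule — branch into Y  //  Z.
          branch 2.1.1 (add Y):
            ((\lnot X \to \lnot Y) \to Y): β-rule — branch into \lnot (\lnot X \to \lnot Y)  //  Y.
              branch 2.1.1.1 (add \lnot (\lnot X \to \lnot Y)):
                \lnot (\lnot X \to \lnot Y): α-rule — add \lnot X, \lnot \lnot Y.
                ○ open, literals {W=F, X=F, Y=T, Z=T}.
              branch 2.1.1.2 (add Y):
                ○ open, literals {W=F, Y=T, Z=T}.
          branch 2.1.2 (add Z):
            ((\lnot X \to \lnot Y) \to Y): β-rule — branch into \lnot (\lnot X \to \lnot Y)  //  Y.
              branch 2.1.2.1 (add \lnot (\lnot X \to \lnot Y)):
                \lnot (\lnot X \to \lnot Y): α-rule — add \lnot X, \lnot \lnot Y.
                ○ open, literals {W=F, X=F, Y=T, Z=T}.
              branch 2.1.2.2 (add Y):
                ○ open, literals {W=F, Y=T, Z=T}.
      branch 2.2 (add \lnot ((\lnot X \to \lnot Y) \to Y), W):
        × closes — contains both W and \lnot W.
2 branches closed, 8 open.
An open branch gives a countermodel: W=F, X=F, Y=T, Z=T (unmentioned atoms arbitrary); the premises hold there but the conclusion fails.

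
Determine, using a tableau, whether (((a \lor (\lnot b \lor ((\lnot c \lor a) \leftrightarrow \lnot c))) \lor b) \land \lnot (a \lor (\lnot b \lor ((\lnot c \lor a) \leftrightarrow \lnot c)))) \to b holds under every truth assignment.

Valid

Assume the negation and expand:
Initial set: {\lnot ((((a \lor (\lnot b \lor ((\lnot c \lor a) \leftrightarrow \lnot c))) \lor b) \land \lnot (a \lor (\lnot b \lor ((\lnot c \lor a) \leftrightarrow \lnot c)))) \to b)}.
\lnot ((((a \lor (\lnot b \lor ((\lnot c \lor a) \leftrightarrow \lnot c))) \lor b) \land \lnot (a \lor (\lnot b \lor ((\lnot c \lor a) \leftrightarrow \lnot c)))) \to b): α-rule — add (((a \lor (\lnot b \lor ((\lnot c \lor a) \leftrightarrow \lnot c))) \lor b) \land \lnot (a \lor (\lnot b \lor ((\lnot c \lor a) \leftrightarrow \lnot c)))), \lnot b.
(((a \lor (\lnot b \lor ((\lnot c \lor a) \leftrightarrow \lnot c))) \lor b) \land \lnot (a \lor (\lnot b \lor ((\lnot c \lor a) \leftrightarrow \lnot c)))): α-rule — add ((a \lor (\lnot b \lor ((\lnot c \lor a) \leftrightarrow \lnot c))) \lor b), \lnot (a \lor (\lnot b \lor ((\lnot c \lor a) \leftrightarrow \lnot c))).
\lnot (a \lor (\lnot b \lor ((\lnot c \lor a) \leftrightarrow \lnot c))): α-rule — add \lnot a, \lnot (\lnot b \lor ((\lnot c \lor a) \leftrightarrow \lnot c)).
\lnot (\lnot b \lor ((\lnot c \lor a) \leftrightarrow \lnot c)): α-rule — add \lnot \lnot b, \lnot ((\lnot c \lor a) \leftrightarrow \lnot c).
× closes — contains both b and \lnot b.
All 1 branch closes.
Every branch closed, so the negation is unsatisfiable and the formula is valid.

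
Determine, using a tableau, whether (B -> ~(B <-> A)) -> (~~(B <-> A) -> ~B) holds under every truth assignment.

Assume the negation and expand:
Initial set: {F ((B -> ~(B <-> A)) -> (~~(B <-> A) -> ~B))}.
F ((B -> ~(B <-> A)) -> (~~(B <-> A) -> ~B)): α-rule — add T (B -> ~(B <-> A)), F (~~(B <-> A) -> ~B).
F (~~(B <-> A) -> ~B): α-rule — add T ~~(B <-> A), F ~B.
T ~~(B <-> A): drop double negation, giving T (B <-> A).
T (B -> ~(B <-> A)): β-rule — branch into F B  //  T ~(B <-> A).
  branch 1 (add F B):
    × closes — contains both B and ~B.
  branch 2 (add T ~(B <-> A)):
    T (B <-> A): β-rule — branch into T B, T A  //  F B, F A.
      branch 2.1 (add T B, T A):
        T ~(B <-> A): β-rule — branch into T B, F A  //  F B, T A.
          branch 2.1.1 (add T B, F A):
            × closes — contains both A and ~A.
          branch 2.1.2 (add F B, T A):
            × closes — contains both B and ~B.
      branch 2.2 (add F B, F A):
        × closes — contains both B and ~B.
All 4 branches close.
Every branch closed, so the negation is unsatisfiable and the formula is valid.

Valid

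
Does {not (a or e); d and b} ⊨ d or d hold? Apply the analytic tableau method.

Yes

Initial set: {not (a or e); (d and b); not (d or d)}.
not (a or e): α-rule — add not a, not e.
(d and b): α-rule — add d, b.
not (d or d): α-rule — add not d, not d.
× closes — contains both d and not d.
All 1 branch closes.
Every branch closed, so the premises entail the conclusion.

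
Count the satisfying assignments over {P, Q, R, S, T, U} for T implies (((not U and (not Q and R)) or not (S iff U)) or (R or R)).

Initial set: {(T implies (((not U and (not Q and R)) or not (S iff U)) or (R or R)))}.
(T implies (((not U and (not Q and R)) or not (S iff U)) or (R or R))): β-rule — branch into not T  //  (((not U and (not Q and R)) or not (S iff U)) or (R or R)).
  branch 1 (add not T):
    ○ open, literals {T=F}.
  branch 2 (add (((not U and (not Q and R)) or not (S iff U)) or (R or R))):
    (((not U and (not Q and R)) or not (S iff U)) or (R or R)): β-rule — branch into ((not U and (not Q and R)) or not (S iff U))  //  (R or R).
      branch 2.1 (add ((not U and (not Q and R)) or not (S iff U))):
        ((not U and (not Q and R)) or not (S iff U)): β-rule — branch into (not U and (not Q and R))  //  not (S iff U).
          branch 2.1.1 (add (not U and (not Q and R))):
            (not U and (not Q and R)): α-rule — add not U, (not Q and R).
            (not Q and R): α-rule — add not Q, R.
            ○ open, literals {Q=F, R=T, U=F}.
          branch 2.1.2 (add not (S iff U)):
            not (S iff U): β-rule — branch into S, not U  //  not S, U.
              branch 2.1.2.1 (add S, not U):
                ○ open, literals {S=T, U=F}.
              branch 2.1.2.2 (add not S, U):
                ○ open, literals {S=F, U=T}.
      branch 2.2 (add (R or R)):
        (R or R): β-rule — branch into R  //  R.
          branch 2.2.1 (add R):
            ○ open, literals {R=T}.
          branch 2.2.2 (add R):
            ○ open, literals {R=T}.
0 branches closed, 6 open.
Each open branch fixes some atoms; the unmentioned ones are free. Counting distinct full assignments: branch {T=F} (P, Q, R, S, U) contributes 32 new; branch {Q=F, R=T, U=F} (P, S, T) contributes 4 new; branch {S=T, U=F} (P, Q, R, T) contributes 6 new; branch {S=F, U=T} (P, Q, R, T) contributes 8 new; branch {R=T} (P, Q, S, T, U) contributes 6 new; branch {R=T} (P, Q, S, T, U) contributes 0 new. Total: 56.

56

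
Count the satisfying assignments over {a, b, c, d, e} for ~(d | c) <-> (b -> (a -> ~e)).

Initial set: {(~(d | c) <-> (b -> (a -> ~e)))}.
(~(d | c) <-> (b -> (a -> ~e))): β-rule — branch into ~(d | c), (b -> (a -> ~e))  //  ~~(d | c), ~(b -> (a -> ~e)).
  branch 1 (add ~(d | c), (b -> (a -> ~e))):
    ~(d | c): α-rule — add ~d, ~c.
    (b -> (a -> ~e)): β-rule — branch into ~b  //  (a -> ~e).
      branch 1.1 (add ~b):
        ○ open, literals {b=F, c=F, d=F}.
      branch 1.2 (add (a -> ~e)):
        (a -> ~e): β-rule — branch into ~a  //  ~e.
          branch 1.2.1 (add ~a):
            ○ open, literals {a=F, c=F, d=F}.
          branch 1.2.2 (add ~e):
            ○ open, literals {c=F, d=F, e=F}.
  branch 2 (add ~~(d | c), ~(b -> (a -> ~e))):
    ~(b -> (a -> ~e)): α-rule — add b, ~(a -> ~e).
    ~(a -> ~e): α-rule — add a, ~~e.
    ~~(d | c): β-rule — branch into d  //  c.
      branch 2.1 (add d):
        ○ open, literals {a=T, b=T, d=T, e=T}.
      branch 2.2 (add c):
        ○ open, literals {a=T, b=T, c=T, e=T}.
0 branches closed, 5 open.
Each open branch fixes some atoms; the unmentioned ones are free. Counting distinct full assignments: branch {b=F, c=F, d=F} (a, e) contributes 4 new; branch {a=F, c=F, d=F} (b, e) contributes 2 new; branch {c=F, d=F, e=F} (a, b) contributes 1 new; branch {a=T, b=T, d=T, e=T} (c) contributes 2 new; branch {a=T, b=T, c=T, e=T} (d) contributes 1 new. Total: 10.

10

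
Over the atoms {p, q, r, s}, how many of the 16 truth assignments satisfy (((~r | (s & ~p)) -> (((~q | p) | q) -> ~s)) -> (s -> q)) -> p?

8

Initial set: {T ((((~r | (s & ~p)) -> (((~q | p) | q) -> ~s)) -> (s -> q)) -> p)}.
T ((((~r | (s & ~p)) -> (((~q | p) | q) -> ~s)) -> (s -> q)) -> p): β-rule — branch into F (((~r | (s & ~p)) -> (((~q | p) | q) -> ~s)) -> (s -> q))  //  T p.
  branch 1 (add F (((~r | (s & ~p)) -> (((~q | p) | q) -> ~s)) -> (s -> q))):
    F (((~r | (s & ~p)) -> (((~q | p) | q) -> ~s)) -> (s -> q)): α-rule — add T ((~r | (s & ~p)) -> (((~q | p) | q) -> ~s)), F (s -> q).
    F (s -> q): α-rule — add T s, F q.
    T ((~r | (s & ~p)) -> (((~q | p) | q) -> ~s)): β-rule — branch into F (~r | (s & ~p))  //  T (((~q | p) | q) -> ~s).
      branch 1.1 (add F (~r | (s & ~p))):
        F (~r | (s & ~p)): α-rule — add F ~r, F (s & ~p).
        F (s & ~p): β-rule — branch into F s  //  F ~p.
          branch 1.1.1 (add F s):
            × closes — contains both s and ~s.
          branch 1.1.2 (add F ~p):
            ○ open, literals {p=T, q=F, r=T, s=T}.
      branch 1.2 (add T (((~q | p) | q) -> ~s)):
        T (((~q | p) | q) -> ~s): β-rule — branch into F ((~q | p) | q)  //  T ~s.
          branch 1.2.1 (add F ((~q | p) | q)):
            F ((~q | p) | q): α-rule — add F (~q | p), F q.
            F (~q | p): α-rule — add F ~q, F p.
            × closes — contains both q and ~q.
          branch 1.2.2 (add T ~s):
            × closes — contains both s and ~s.
  branch 2 (add T p):
    ○ open, literals {p=T}.
3 branches closed, 2 open.
Each open branch fixes some atoms; the unmentioned ones are free. Counting distinct full assignments: branch {p=T, q=F, r=T, s=T} (none free) contributes 1 new; branch {p=T} (q, r, s) contributes 7 new. Total: 8.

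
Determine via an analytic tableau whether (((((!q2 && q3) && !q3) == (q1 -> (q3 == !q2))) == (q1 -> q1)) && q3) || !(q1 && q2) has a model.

Initial set: {T ((((((!q2 && q3) && !q3) == (q1 -> (q3 == !q2))) == (q1 -> q1)) && q3) || !(q1 && q2))}.
T ((((((!q2 && q3) && !q3) == (q1 -> (q3 == !q2))) == (q1 -> q1)) && q3) || !(q1 && q2)): β-rule — branch into T (((((!q2 && q3) && !q3) == (q1 -> (q3 == !q2))) == (q1 -> q1)) && q3)  //  T !(q1 && q2).
  branch 1 (add T (((((!q2 && q3) && !q3) == (q1 -> (q3 == !q2))) == (q1 -> q1)) && q3)):
    T (((((!q2 && q3) && !q3) == (q1 -> (q3 == !q2))) == (q1 -> q1)) && q3): α-rule — add T ((((!q2 && q3) && !q3) == (q1 -> (q3 == !q2))) == (q1 -> q1)), T q3.
    T ((((!q2 && q3) && !q3) == (q1 -> (q3 == !q2))) == (q1 -> q1)): β-rule — branch into T (((!q2 && q3) && !q3) == (q1 -> (q3 == !q2))), T (q1 -> q1)  //  F (((!q2 && q3) && !q3) == (q1 -> (q3 == !q2))), F (q1 -> q1).
      branch 1.1 (add T (((!q2 && q3) && !q3) == (q1 -> (q3 == !q2))), T (q1 -> q1)):
        T (((!q2 && q3) && !q3) == (q1 -> (q3 == !q2))): β-rule — branch into T ((!q2 && q3) && !q3), T (q1 -> (q3 == !q2))  //  F ((!q2 && q3) && !q3), F (q1 -> (q3 == !q2)).
          branch 1.1.1 (add T ((!q2 && q3) && !q3), T (q1 -> (q3 == !q2))):
            T ((!q2 && q3) && !q3): α-rule — add T (!q2 && q3), T !q3.
            × closes — contains both q3 and !q3.
          branch 1.1.2 (add F ((!q2 && q3) && !q3), F (q1 -> (q3 == !q2))):
            F (q1 -> (q3 == !q2)): α-rule — add T q1, F (q3 == !q2).
            T (q1 -> q1): β-rule — branch into F q1  //  T q1.
              branch 1.1.2.1 (add F q1):
                × closes — contains both q1 and !q1.
              branch 1.1.2.2 (add T q1):
                F ((!q2 && q3) && !q3): β-rule — branch into F (!q2 && q3)  //  F !q3.
                  branch 1.1.2.2.1 (add F (!q2 && q3)):
                    F (q3 == !q2): β-rule — branch into T q3, F !q2  //  F q3, T !q2.
                      branch 1.1.2.2.1.1 (add T q3, F !q2):
                        F (!q2 && q3): β-rule — branch into F !q2  //  F q3.
                          branch 1.1.2.2.1.1.1 (add F !q2):
                            ○ open, literals {q1=true, q2=true, q3=true}.
                          branch 1.1.2.2.1.1.2 (add F q3):
                            × closes — contains both q3 and !q3.
                      branch 1.1.2.2.1.2 (add F q3, T !q2):
                        × closes — contains both q3 and !q3.
                  branch 1.1.2.2.2 (add F !q3):
                    F (q3 == !q2): β-rule — branch into T q3, F !q2  //  F q3, T !q2.
                      branch 1.1.2.2.2.1 (add T q3, F !q2):
                        ○ open, literals {q1=true, q2=true, q3=true}.
                      branch 1.1.2.2.2.2 (add F q3, T !q2):
                        × closes — contains both q3 and !q3.
      branch 1.2 (add F (((!q2 && q3) && !q3) == (q1 -> (q3 == !q2))), F (q1 -> q1)):
        F (q1 -> q1): α-rule — add T q1, F q1.
        × closes — contains both q1 and !q1.
  branch 2 (add T !(q1 && q2)):
    T !(q1 && q2): β-rule — branch into F q1  //  F q2.
      branch 2.1 (add F q1):
        ○ open, literals {q1=false}.
      branch 2.2 (add F q2):
        ○ open, literals {q2=false}.
6 branches closed, 4 open.
An open branch gives a satisfying assignment: q1=true, q2=true, q3=true.

Satisfiable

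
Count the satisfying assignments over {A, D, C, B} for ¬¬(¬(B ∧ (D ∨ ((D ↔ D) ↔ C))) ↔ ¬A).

Initial set: {¬¬(¬(B ∧ (D ∨ ((D ↔ D) ↔ C))) ↔ ¬A)}.
¬¬(¬(B ∧ (D ∨ ((D ↔ D) ↔ C))) ↔ ¬A): drop double negation, giving (¬(B ∧ (D ∨ ((D ↔ D) ↔ C))) ↔ ¬A).
(¬(B ∧ (D ∨ ((D ↔ D) ↔ C))) ↔ ¬A): β-rule — branch into ¬(B ∧ (D ∨ ((D ↔ D) ↔ C))), ¬A  //  ¬¬(B ∧ (D ∨ ((D ↔ D) ↔ C))), ¬¬A.
  branch 1 (add ¬(B ∧ (D ∨ ((D ↔ D) ↔ C))), ¬A):
    ¬(B ∧ (D ∨ ((D ↔ D) ↔ C))): β-rule — branch into ¬B  //  ¬(D ∨ ((D ↔ D) ↔ C)).
      branch 1.1 (add ¬B):
        ○ open, literals {A=0, B=0}.
      branch 1.2 (add ¬(D ∨ ((D ↔ D) ↔ C))):
        ¬(D ∨ ((D ↔ D) ↔ C)): α-rule — add ¬D, ¬((D ↔ D) ↔ C).
        ¬((D ↔ D) ↔ C): β-rule — branch into (D ↔ D), ¬C  //  ¬(D ↔ D), C.
          branch 1.2.1 (add (D ↔ D), ¬C):
            (D ↔ D): β-rule — branch into D, D  //  ¬D, ¬D.
              branch 1.2.1.1 (add D, D):
                × closes — contains both D and ¬D.
              branch 1.2.1.2 (add ¬D, ¬D):
                ○ open, literals {A=0, C=0, D=0}.
          branch 1.2.2 (add ¬(D ↔ D), C):
            ¬(D ↔ D): β-rule — branch into D, ¬D  //  ¬D, D.
              branch 1.2.2.1 (add D, ¬D):
                × closes — contains both D and ¬D.
              branch 1.2.2.2 (add ¬D, D):
                × closes — contains both D and ¬D.
  branch 2 (add ¬¬(B ∧ (D ∨ ((D ↔ D) ↔ C))), ¬¬A):
    ¬¬(B ∧ (D ∨ ((D ↔ D) ↔ C))): α-rule — add B, (D ∨ ((D ↔ D) ↔ C)).
    (D ∨ ((D ↔ D) ↔ C)): β-rule — branch into D  //  ((D ↔ D) ↔ C).
      branch 2.1 (add D):
        ○ open, literals {A=1, B=1, D=1}.
      branch 2.2 (add ((D ↔ D) ↔ C)):
        ((D ↔ D) ↔ C): β-rule — branch into (D ↔ D), C  //  ¬(D ↔ D), ¬C.
          branch 2.2.1 (add (D ↔ D), C):
            (D ↔ D): β-rule — branch into D, D  //  ¬D, ¬D.
              branch 2.2.1.1 (add D, D):
                ○ open, literals {A=1, B=1, C=1, D=1}.
              branch 2.2.1.2 (add ¬D, ¬D):
                ○ open, literals {A=1, B=1, C=1, D=0}.
          branch 2.2.2 (add ¬(D ↔ D), ¬C):
            ¬(D ↔ D): β-rule — branch into D, ¬D  //  ¬D, D.
              branch 2.2.2.1 (add D, ¬D):
                × closes — contains both D and ¬D.
              branch 2.2.2.2 (add ¬D, D):
                × closes — contains both D and ¬D.
5 branches closed, 5 open.
Each open branch fixes some atoms; the unmentioned ones are free. Counting distinct full assignments: branch {A=0, B=0} (D, C) contributes 4 new; branch {A=0, C=0, D=0} (B) contributes 1 new; branch {A=1, B=1, D=1} (C) contributes 2 new; branch {A=1, B=1, C=1, D=1} (none free) contributes 0 new; branch {A=1, B=1, C=1, D=0} (none free) contributes 1 new. Total: 8.

8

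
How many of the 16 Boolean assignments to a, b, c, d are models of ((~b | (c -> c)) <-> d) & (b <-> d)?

4

Initial set: {T (((~b | (c -> c)) <-> d) & (b <-> d))}.
T (((~b | (c -> c)) <-> d) & (b <-> d)): α-rule — add T ((~b | (c -> c)) <-> d), T (b <-> d).
T ((~b | (c -> c)) <-> d): β-rule — branch into T (~b | (c -> c)), T d  //  F (~b | (c -> c)), F d.
  branch 1 (add T (~b | (c -> c)), T d):
    T (b <-> d): β-rule — branch into T b, T d  //  F b, F d.
      branch 1.1 (add T b, T d):
        T (~b | (c -> c)): β-rule — branch into T ~b  //  T (c -> c).
          branch 1.1.1 (add T ~b):
            × closes — contains both b and ~b.
          branch 1.1.2 (add T (c -> c)):
            T (c -> c): β-rule — branch into F c  //  T c.
              branch 1.1.2.1 (add F c):
                ○ open, literals {b=1, c=0, d=1}.
              branch 1.1.2.2 (add T c):
                ○ open, literals {b=1, c=1, d=1}.
      branch 1.2 (add F b, F d):
        × closes — contains both d and ~d.
  branch 2 (add F (~b | (c -> c)), F d):
    F (~b | (c -> c)): α-rule — add F ~b, F (c -> c).
    F (c -> c): α-rule — add T c, F c.
    × closes — contains both c and ~c.
3 branches closed, 2 open.
Each open branch fixes some atoms; the unmentioned ones are free. Counting distinct full assignments: branch {b=1, c=0, d=1} (a) contributes 2 new; branch {b=1, c=1, d=1} (a) contributes 2 new. Total: 4.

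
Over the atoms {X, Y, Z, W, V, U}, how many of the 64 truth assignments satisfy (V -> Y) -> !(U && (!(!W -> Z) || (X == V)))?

49

Initial set: {T ((V -> Y) -> !(U && (!(!W -> Z) || (X == V))))}.
T ((V -> Y) -> !(U && (!(!W -> Z) || (X == V)))): β-rule — branch into F (V -> Y)  //  T !(U && (!(!W -> Z) || (X == V))).
  branch 1 (add F (V -> Y)):
    F (V -> Y): α-rule — add T V, F Y.
    ○ open, literals {V=1, Y=0}.
  branch 2 (add T !(U && (!(!W -> Z) || (X == V)))):
    T !(U && (!(!W -> Z) || (X == V))): β-rule — branch into F U  //  F (!(!W -> Z) || (X == V)).
      branch 2.1 (add F U):
        ○ open, literals {U=0}.
      branch 2.2 (add F (!(!W -> Z) || (X == V))):
        F (!(!W -> Z) || (X == V)): α-rule — add F !(!W -> Z), F (X == V).
        F !(!W -> Z): β-rule — branch into F !W  //  T Z.
          branch 2.2.1 (add F !W):
            F (X == V): β-rule — branch into T X, F V  //  F X, T V.
              branch 2.2.1.1 (add T X, F V):
                ○ open, literals {V=0, W=1, X=1}.
              branch 2.2.1.2 (add F X, T V):
                ○ open, literals {V=1, W=1, X=0}.
          branch 2.2.2 (add T Z):
            F (X == V): β-rule — branch into T X, F V  //  F X, T V.
              branch 2.2.2.1 (add T X, F V):
                ○ open, literals {V=0, X=1, Z=1}.
              branch 2.2.2.2 (add F X, T V):
                ○ open, literals {V=1, X=0, Z=1}.
0 branches closed, 6 open.
Each open branch fixes some atoms; the unmentioned ones are free. Counting distinct full assignments: branch {V=1, Y=0} (X, Z, W, U) contributes 16 new; branch {U=0} (X, Y, Z, W, V) contributes 24 new; branch {V=0, W=1, X=1} (Y, Z, U) contributes 4 new; branch {V=1, W=1, X=0} (Y, Z, U) contributes 2 new; branch {V=0, X=1, Z=1} (Y, W, U) contributes 2 new; branch {V=1, X=0, Z=1} (Y, W, U) contributes 1 new. Total: 49.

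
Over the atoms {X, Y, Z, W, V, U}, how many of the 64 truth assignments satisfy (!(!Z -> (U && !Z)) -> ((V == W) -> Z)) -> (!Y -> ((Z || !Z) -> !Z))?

48

Initial set: {((!(!Z -> (U && !Z)) -> ((V == W) -> Z)) -> (!Y -> ((Z || !Z) -> !Z)))}.
((!(!Z -> (U && !Z)) -> ((V == W) -> Z)) -> (!Y -> ((Z || !Z) -> !Z))): β-rule — branch into !(!(!Z -> (U && !Z)) -> ((V == W) -> Z))  //  (!Y -> ((Z || !Z) -> !Z)).
  branch 1 (add !(!(!Z -> (U && !Z)) -> ((V == W) -> Z))):
    !(!(!Z -> (U && !Z)) -> ((V == W) -> Z)): α-rule — add !(!Z -> (U && !Z)), !((V == W) -> Z).
    !(!Z -> (U && !Z)): α-rule — add !Z, !(U && !Z).
    !((V == W) -> Z): α-rule — add (V == W), !Z.
    !(U && !Z): β-rule — branch into !U  //  !!Z.
      branch 1.1 (add !U):
        (V == W): β-rule — branch into V, W  //  !V, !W.
          branch 1.1.1 (add V, W):
            ○ open, literals {U=F, V=T, W=T, Z=F}.
          branch 1.1.2 (add !V, !W):
            ○ open, literals {U=F, V=F, W=F, Z=F}.
      branch 1.2 (add !!Z):
        × closes — contains both Z and !Z.
  branch 2 (add (!Y -> ((Z || !Z) -> !Z))):
    (!Y -> ((Z || !Z) -> !Z)): β-rule — branch into !!Y  //  ((Z || !Z) -> !Z).
      branch 2.1 (add !!Y):
        ○ open, literals {Y=T}.
      branch 2.2 (add ((Z || !Z) -> !Z)):
        ((Z || !Z) -> !Z): β-rule — branch into !(Z || !Z)  //  !Z.
          branch 2.2.1 (add !(Z || !Z)):
            !(Z || !Z): α-rule — add !Z, !!Z.
            × closes — contains both Z and !Z.
          branch 2.2.2 (add !Z):
            ○ open, literals {Z=F}.
2 branches closed, 4 open.
Each open branch fixes some atoms; the unmentioned ones are free. Counting distinct full assignments: branch {U=F, V=T, W=T, Z=F} (X, Y) contributes 4 new; branch {U=F, V=F, W=F, Z=F} (X, Y) contributes 4 new; branch {Y=T} (X, Z, W, V, U) contributes 28 new; branch {Z=F} (X, Y, W, V, U) contributes 12 new. Total: 48.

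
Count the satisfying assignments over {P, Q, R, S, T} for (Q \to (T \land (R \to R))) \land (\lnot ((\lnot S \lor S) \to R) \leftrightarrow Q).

12

Initial set: {((Q \to (T \land (R \to R))) \land (\lnot ((\lnot S \lor S) \to R) \leftrightarrow Q))}.
((Q \to (T \land (R \to R))) \land (\lnot ((\lnot S \lor S) \to R) \leftrightarrow Q)): α-rule — add (Q \to (T \land (R \to R))), (\lnot ((\lnot S \lor S) \to R) \leftrightarrow Q).
(Q \to (T \land (R \to R))): β-rule — branch into \lnot Q  //  (T \land (R \to R)).
  branch 1 (add \lnot Q):
    (\lnot ((\lnot S \lor S) \to R) \leftrightarrow Q): β-rule — branch into \lnot ((\lnot S \lor S) \to R), Q  //  \lnot \lnot ((\lnot S \lor S) \to R), \lnot Q.
      branch 1.1 (add \lnot ((\lnot S \lor S) \to R), Q):
        × closes — contains both Q and \lnot Q.
      branch 1.2 (add \lnot \lnot ((\lnot S \lor S) \to R), \lnot Q):
        \lnot \lnot ((\lnot S \lor S) \to R): β-rule — branch into \lnot (\lnot S \lor S)  //  R.
          branch 1.2.1 (add \lnot (\lnot S \lor S)):
            \lnot (\lnot S \lor S): α-rule — add \lnot \lnot S, \lnot S.
            × closes — contains both S and \lnot S.
          branch 1.2.2 (add R):
            ○ open, literals {Q=F, R=T}.
  branch 2 (add (T \land (R \to R))):
    (T \land (R \to R)): α-rule — add T, (R \to R).
    (\lnot ((\lnot S \lor S) \to R) \leftrightarrow Q): β-rule — branch into \lnot ((\lnot S \lor S) \to R), Q  //  \lnot \lnot ((\lnot S \lor S) \to R), \lnot Q.
      branch 2.1 (add \lnot ((\lnot S \lor S) \to R), Q):
        \lnot ((\lnot S \lor S) \to R): α-rule — add (\lnot S \lor S), \lnot R.
        (R \to R): β-rule — branch into \lnot R  //  R.
          branch 2.1.1 (add \lnot R):
            (\lnot S \lor S): β-rule — branch into \lnot S  //  S.
              branch 2.1.1.1 (add \lnot S):
                ○ open, literals {Q=T, R=F, S=F, T=T}.
              branch 2.1.1.2 (add S):
                ○ open, literals {Q=T, R=F, S=T, T=T}.
          branch 2.1.2 (add R):
            × closes — contains both R and \lnot R.
      branch 2.2 (add \lnot \lnot ((\lnot S \lor S) \to R), \lnot Q):
        (R \to R): β-rule — branch into \lnot R  //  R.
          branch 2.2.1 (add \lnot R):
            \lnot \lnot ((\lnot S \lor S) \to R): β-rule — branch into \lnot (\lnot S \lor S)  //  R.
              branch 2.2.1.1 (add \lnot (\lnot S \lor S)):
                \lnot (\lnot S \lor S): α-rule — add \lnot \lnot S, \lnot S.
                × closes — contains both S and \lnot S.
              branch 2.2.1.2 (add R):
                × closes — contains both R and \lnot R.
          branch 2.2.2 (add R):
            \lnot \lnot ((\lnot S \lor S) \to R): β-rule — branch into \lnot (\lnot S \lor S)  //  R.
              branch 2.2.2.1 (add \lnot (\lnot S \lor S)):
                \lnot (\lnot S \lor S): α-rule — add \lnot \lnot S, \lnot S.
                × closes — contains both S and \lnot S.
              branch 2.2.2.2 (add R):
                ○ open, literals {Q=F, R=T, T=T}.
6 branches closed, 4 open.
Each open branch fixes some atoms; the unmentioned ones are free. Counting distinct full assignments: branch {Q=F, R=T} (P, S, T) contributes 8 new; branch {Q=T, R=F, S=F, T=T} (P) contributes 2 new; branch {Q=T, R=F, S=T, T=T} (P) contributes 2 new; branch {Q=F, R=T, T=T} (P, S) contributes 0 new. Total: 12.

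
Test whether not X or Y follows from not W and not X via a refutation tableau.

Yes

Initial set: {(not W and not X); not (not X or Y)}.
(not W and not X): α-rule — add not W, not X.
not (not X or Y): α-rule — add not not X, not Y.
× closes — contains both X and not X.
All 1 branch closes.
Every branch closed, so the premises entail the conclusion.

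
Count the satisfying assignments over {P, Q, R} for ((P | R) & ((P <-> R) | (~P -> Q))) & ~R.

Initial set: {(((P | R) & ((P <-> R) | (~P -> Q))) & ~R)}.
(((P | R) & ((P <-> R) | (~P -> Q))) & ~R): α-rule — add ((P | R) & ((P <-> R) | (~P -> Q))), ~R.
((P | R) & ((P <-> R) | (~P -> Q))): α-rule — add (P | R), ((P <-> R) | (~P -> Q)).
(P | R): β-rule — branch into P  //  R.
  branch 1 (add P):
    ((P <-> R) | (~P -> Q)): β-rule — branch into (P <-> R)  //  (~P -> Q).
      branch 1.1 (add (P <-> R)):
        (P <-> R): β-rule — branch into P, R  //  ~P, ~R.
          branch 1.1.1 (add P, R):
            × closes — contains both R and ~R.
          branch 1.1.2 (add ~P, ~R):
            × closes — contains both P and ~P.
      branch 1.2 (add (~P -> Q)):
        (~P -> Q): β-rule — branch into ~~P  //  Q.
          branch 1.2.1 (add ~~P):
            ○ open, literals {P=true, R=false}.
          branch 1.2.2 (add Q):
            ○ open, literals {P=true, Q=true, R=false}.
  branch 2 (add R):
    × closes — contains both R and ~R.
3 branches closed, 2 open.
Each open branch fixes some atoms; the unmentioned ones are free. Counting distinct full assignments: branch {P=true, R=false} (Q) contributes 2 new; branch {P=true, Q=true, R=false} (none free) contributes 0 new. Total: 2.

2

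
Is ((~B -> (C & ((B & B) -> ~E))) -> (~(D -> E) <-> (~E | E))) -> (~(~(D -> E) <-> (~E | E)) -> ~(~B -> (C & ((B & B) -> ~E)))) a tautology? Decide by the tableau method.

Valid

Assume the negation and expand:
Initial set: {F (((~B -> (C & ((B & B) -> ~E))) -> (~(D -> E) <-> (~E | E))) -> (~(~(D -> E) <-> (~E | E)) -> ~(~B -> (C & ((B & B) -> ~E)))))}.
F (((~B -> (C & ((B & B) -> ~E))) -> (~(D -> E) <-> (~E | E))) -> (~(~(D -> E) <-> (~E | E)) -> ~(~B -> (C & ((B & B) -> ~E))))): α-rule — add T ((~B -> (C & ((B & B) -> ~E))) -> (~(D -> E) <-> (~E | E))), F (~(~(D -> E) <-> (~E | E)) -> ~(~B -> (C & ((B & B) -> ~E)))).
F (~(~(D -> E) <-> (~E | E)) -> ~(~B -> (C & ((B & B) -> ~E)))): α-rule — add T ~(~(D -> E) <-> (~E | E)), F ~(~B -> (C & ((B & B) -> ~E))).
T ((~B -> (C & ((B & B) -> ~E))) -> (~(D -> E) <-> (~E | E))): β-rule — branch into F (~B -> (C & ((B & B) -> ~E)))  //  T (~(D -> E) <-> (~E | E)).
  branch 1 (add F (~B -> (C & ((B & B) -> ~E)))):
    F (~B -> (C & ((B & B) -> ~E))): α-rule — add T ~B, F (C & ((B & B) -> ~E)).
    T ~(~(D -> E) <-> (~E | E)): β-rule — branch into T ~(D -> E), F (~E | E)  //  F ~(D -> E), T (~E | E).
      branch 1.1 (add T ~(D -> E), F (~E | E)):
        T ~(D -> E): α-rule — add T D, F E.
        F (~E | E): α-rule — add F ~E, F E.
        × closes — contains both E and ~E.
      branch 1.2 (add F ~(D -> E), T (~E | E)):
        F ~(~B -> (C & ((B & B) -> ~E))): β-rule — branch into F ~B  //  T (C & ((B & B) -> ~E)).
          branch 1.2.1 (add F ~B):
            × closes — contains both B and ~B.
          branch 1.2.2 (add T (C & ((B & B) -> ~E))):
            T (C & ((B & B) -> ~E)): α-rule — add T C, T ((B & B) -> ~E).
            F (C & ((B & B) -> ~E)): β-rule — branch into F C  //  F ((B & B) -> ~E).
              branch 1.2.2.1 (add F C):
                × closes — contains both C and ~C.
              branch 1.2.2.2 (add F ((B & B) -> ~E)):
                F ((B & B) -> ~E): α-rule — add T (B & B), F ~E.
                T (B & B): α-rule — add T B, T B.
                × closes — contains both B and ~B.
  branch 2 (add T (~(D -> E) <-> (~E | E))):
    T ~(~(D -> E) <-> (~E | E)): β-rule — branch into T ~(D -> E), F (~E | E)  //  F ~(D -> E), T (~E | E).
      branch 2.1 (add T ~(D -> E), F (~E | E)):
        T ~(D -> E): α-rule — add T D, F E.
        F (~E | E): α-rule — add F ~E, F E.
        × closes — contains both E and ~E.
      branch 2.2 (add F ~(D -> E), T (~E | E)):
        F ~(~B -> (C & ((B & B) -> ~E))): β-rule — branch into F ~B  //  T (C & ((B & B) -> ~E)).
          branch 2.2.1 (add F ~B):
            T (~(D -> E) <-> (~E | E)): β-rule — branch into T ~(D -> E), T (~E | E)  //  F ~(D -> E), F (~E | E).
              branch 2.2.1.1 (add T ~(D -> E), T (~E | E)):
                T ~(D -> E): α-rule — add T D, F E.
                F ~(D -> E): β-rule — branch into F D  //  T E.
                  branch 2.2.1.1.1 (add F D):
                    × closes — contains both D and ~D.
                  branch 2.2.1.1.2 (add T E):
                    × closes — contains both E and ~E.
              branch 2.2.1.2 (add F ~(D -> E), F (~E | E)):
                F (~E | E): α-rule — add F ~E, F E.
                × closes — contains both E and ~E.
          branch 2.2.2 (add T (C & ((B & B) -> ~E))):
            T (C & ((B & B) -> ~E)): α-rule — add T C, T ((B & B) -> ~E).
            T (~(D -> E) <-> (~E | E)): β-rule — branch into T ~(D -> E), T (~E | E)  //  F ~(D -> E), F (~E | E).
              branch 2.2.2.1 (add T ~(D -> E), T (~E | E)):
                T ~(D -> E): α-rule — add T D, F E.
                F ~(D -> E): β-rule — branch into F D  //  T E.
                  branch 2.2.2.1.1 (add F D):
                    × closes — contains both D and ~D.
                  branch 2.2.2.1.2 (add T E):
                    × closes — contains both E and ~E.
              branch 2.2.2.2 (add F ~(D -> E), F (~E | E)):
                F (~E | E): α-rule — add F ~E, F E.
                × closes — contains both E and ~E.
All 11 branches close.
Every branch closed, so the negation is unsatisfiable and the formula is valid.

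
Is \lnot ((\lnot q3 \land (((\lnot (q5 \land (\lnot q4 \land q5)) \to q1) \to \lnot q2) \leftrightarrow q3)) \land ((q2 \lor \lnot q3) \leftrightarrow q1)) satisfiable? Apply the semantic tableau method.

Initial set: {\lnot ((\lnot q3 \land (((\lnot (q5 \land (\lnot q4 \land q5)) \to q1) \to \lnot q2) \leftrightarrow q3)) \land ((q2 \lor \lnot q3) \leftrightarrow q1))}.
\lnot ((\lnot q3 \land (((\lnot (q5 \land (\lnot q4 \land q5)) \to q1) \to \lnot q2) \leftrightarrow q3)) \land ((q2 \lor \lnot q3) \leftrightarrow q1)): β-rule — branch into \lnot (\lnot q3 \land (((\lnot (q5 \land (\lnot q4 \land q5)) \to q1) \to \lnot q2) \leftrightarrow q3))  //  \lnot ((q2 \lor \lnot q3) \leftrightarrow q1).
  branch 1 (add \lnot (\lnot q3 \land (((\lnot (q5 \land (\lnot q4 \land q5)) \to q1) \to \lnot q2) \leftrightarrow q3))):
    \lnot (\lnot q3 \land (((\lnot (q5 \land (\lnot q4 \land q5)) \to q1) \to \lnot q2) \leftrightarrow q3)): β-rule — branch into \lnot \lnot q3  //  \lnot (((\lnot (q5 \land (\lnot q4 \land q5)) \to q1) \to \lnot q2) \leftrightarrow q3).
      branch 1.1 (add \lnot \lnot q3):
        ○ open, literals {q3=1}.
      branch 1.2 (add \lnot (((\lnot (q5 \land (\lnot q4 \land q5)) \to q1) \to \lnot q2) \leftrightarrow q3)):
        \lnot (((\lnot (q5 \land (\lnot q4 \land q5)) \to q1) \to \lnot q2) \leftrightarrow q3): β-rule — branch into ((\lnot (q5 \land (\lnot q4 \land q5)) \to q1) \to \lnot q2), \lnot q3  //  \lnot ((\lnot (q5 \land (\lnot q4 \land q5)) \to q1) \to \lnot q2), q3.
          branch 1.2.1 (add ((\lnot (q5 \land (\lnot q4 \land q5)) \to q1) \to \lnot q2), \lnot q3):
            ((\lnot (q5 \land (\lnot q4 \land q5)) \to q1) \to \lnot q2): β-rule — branch into \lnot (\lnot (q5 \land (\lnot q4 \land q5)) \to q1)  //  \lnot q2.
              branch 1.2.1.1 (add \lnot (\lnot (q5 \land (\lnot q4 \land q5)) \to q1)):
                \lnot (\lnot (q5 \land (\lnot q4 \land q5)) \to q1): α-rule — add \lnot (q5 \land (\lnot q4 \land q5)), \lnot q1.
                \lnot (q5 \land (\lnot q4 \land q5)): β-rule — branch into \lnot q5  //  \lnot (\lnot q4 \land q5).
                  branch 1.2.1.1.1 (add \lnot q5):
                    ○ open, literals {q1=0, q3=0, q5=0}.
                  branch 1.2.1.1.2 (add \lnot (\lnot q4 \land q5)):
                    \lnot (\lnot q4 \land q5): β-rule — branch into \lnot \lnot q4  //  \lnot q5.
                      branch 1.2.1.1.2.1 (add \lnot \lnot q4):
                        ○ open, literals {q1=0, q3=0, q4=1}.
                      branch 1.2.1.1.2.2 (add \lnot q5):
                        ○ open, literals {q1=0, q3=0, q5=0}.
              branch 1.2.1.2 (add \lnot q2):
                ○ open, literals {q2=0, q3=0}.
          branch 1.2.2 (add \lnot ((\lnot (q5 \land (\lnot q4 \land q5)) \to q1) \to \lnot q2), q3):
            \lnot ((\lnot (q5 \land (\lnot q4 \land q5)) \to q1) \to \lnot q2): α-rule — add (\lnot (q5 \land (\lnot q4 \land q5)) \to q1), \lnot \lnot q2.
            (\lnot (q5 \land (\lnot q4 \land q5)) \to q1): β-rule — branch into \lnot \lnot (q5 \land (\lnot q4 \land q5))  //  q1.
              branch 1.2.2.1 (add \lnot \lnot (q5 \land (\lnot q4 \land q5))):
                \lnot \lnot (q5 \land (\lnot q4 \land q5)): α-rule — add q5, (\lnot q4 \land q5).
                (\lnot q4 \land q5): α-rule — add \lnot q4, q5.
                ○ open, literals {q2=1, q3=1, q4=0, q5=1}.
              branch 1.2.2.2 (add q1):
                ○ open, literals {q1=1, q2=1, q3=1}.
  branch 2 (add \lnot ((q2 \lor \lnot q3) \leftrightarrow q1)):
    \lnot ((q2 \lor \lnot q3) \leftrightarrow q1): β-rule — branch into (q2 \lor \lnot q3), \lnot q1  //  \lnot (q2 \lor \lnot q3), q1.
      branch 2.1 (add (q2 \lor \lnot q3), \lnot q1):
        (q2 \lor \lnot q3): β-rule — branch into q2  //  \lnot q3.
          branch 2.1.1 (add q2):
            ○ open, literals {q1=0, q2=1}.
          branch 2.1.2 (add \lnot q3):
            ○ open, literals {q1=0, q3=0}.
      branch 2.2 (add \lnot (q2 \lor \lnot q3), q1):
        \lnot (q2 \lor \lnot q3): α-rule — add \lnot q2, \lnot \lnot q3.
        ○ open, literals {q1=1, q2=0, q3=1}.
0 branches closed, 10 open.
An open branch gives a satisfying assignment: q3=1.

Satisfiable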